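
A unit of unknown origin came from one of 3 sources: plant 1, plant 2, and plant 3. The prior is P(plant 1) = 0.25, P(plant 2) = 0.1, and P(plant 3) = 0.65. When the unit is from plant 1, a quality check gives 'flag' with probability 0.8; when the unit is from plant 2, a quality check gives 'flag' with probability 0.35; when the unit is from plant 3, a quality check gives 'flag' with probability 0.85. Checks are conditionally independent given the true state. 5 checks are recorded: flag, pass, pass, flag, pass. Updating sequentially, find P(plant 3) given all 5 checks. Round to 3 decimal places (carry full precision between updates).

0.254

Each posterior becomes the prior for the next update.
After 'flag': normaliser = 0.8·0.2500 + 0.35·0.1000 + 0.85·0.6500; P(plant 1) ≈ 0.2540, P(plant 2) ≈ 0.0444, P(plant 3) ≈ 0.7016
After 'pass': normaliser = 0.2·0.2540 + 0.65·0.0444 + 0.15·0.7016; P(plant 1) ≈ 0.2747, P(plant 2) ≈ 0.1562, P(plant 3) ≈ 0.5691
After 'pass': normaliser = 0.2·0.2747 + 0.65·0.1562 + 0.15·0.5691; P(plant 1) ≈ 0.2272, P(plant 2) ≈ 0.4199, P(plant 3) ≈ 0.3530
After 'flag': normaliser = 0.8·0.2272 + 0.35·0.4199 + 0.85·0.3530; P(plant 1) ≈ 0.2890, P(plant 2) ≈ 0.2337, P(plant 3) ≈ 0.4772
After 'pass': normaliser = 0.2·0.2890 + 0.65·0.2337 + 0.15·0.4772; P(plant 1) ≈ 0.2055, P(plant 2) ≈ 0.5401, P(plant 3) ≈ 0.2544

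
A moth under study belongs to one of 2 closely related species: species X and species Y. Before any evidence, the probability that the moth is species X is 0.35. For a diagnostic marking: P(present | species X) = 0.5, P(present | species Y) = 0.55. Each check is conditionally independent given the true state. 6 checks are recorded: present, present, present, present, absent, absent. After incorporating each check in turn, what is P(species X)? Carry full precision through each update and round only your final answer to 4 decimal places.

After 'present': P(species X) = 0.5·0.3500 / (0.5·0.3500 + 0.55·0.6500) ≈ 0.3286
After 'present': P(species X) = 0.5·0.3286 / (0.5·0.3286 + 0.55·0.6714) ≈ 0.3080
After 'present': P(species X) = 0.5·0.3080 / (0.5·0.3080 + 0.55·0.6920) ≈ 0.2880
After 'present': P(species X) = 0.5·0.2880 / (0.5·0.2880 + 0.55·0.7120) ≈ 0.2689
After 'absent': P(species X) = 0.5·0.2689 / (0.5·0.2689 + 0.45·0.7311) ≈ 0.2901
After 'absent': P(species X) = 0.5·0.2901 / (0.5·0.2901 + 0.45·0.7099) ≈ 0.3123

0.3123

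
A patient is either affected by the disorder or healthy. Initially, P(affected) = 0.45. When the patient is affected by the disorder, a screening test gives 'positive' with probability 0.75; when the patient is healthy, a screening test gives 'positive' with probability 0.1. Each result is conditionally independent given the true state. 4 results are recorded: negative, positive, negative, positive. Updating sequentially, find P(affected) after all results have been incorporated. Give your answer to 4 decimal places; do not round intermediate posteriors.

0.7803

Apply Bayes' rule sequentially, carrying P(affected) forward.
After 'negative': P(affected) = 0.25·0.4500 / (0.25·0.4500 + 0.9·0.5500) ≈ 0.1852
After 'positive': P(affected) = 0.75·0.1852 / (0.75·0.1852 + 0.1·0.8148) ≈ 0.6303
After 'negative': P(affected) = 0.25·0.6303 / (0.25·0.6303 + 0.9·0.3697) ≈ 0.3213
After 'positive': P(affected) = 0.75·0.3213 / (0.75·0.3213 + 0.1·0.6787) ≈ 0.7803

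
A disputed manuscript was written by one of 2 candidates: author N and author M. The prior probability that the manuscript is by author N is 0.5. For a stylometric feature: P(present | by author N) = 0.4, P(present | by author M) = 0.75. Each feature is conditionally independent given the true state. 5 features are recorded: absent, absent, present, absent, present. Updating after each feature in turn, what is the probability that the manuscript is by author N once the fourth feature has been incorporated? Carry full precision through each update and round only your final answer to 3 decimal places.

0.881

After 'absent': P(author N) = 0.6·0.5000 / (0.6·0.5000 + 0.25·0.5000) ≈ 0.7059
After 'absent': P(author N) = 0.6·0.7059 / (0.6·0.7059 + 0.25·0.2941) ≈ 0.8521
After 'present': P(author N) = 0.4·0.8521 / (0.4·0.8521 + 0.75·0.1479) ≈ 0.7544
After 'absent': P(author N) = 0.6·0.7544 / (0.6·0.7544 + 0.25·0.2456) ≈ 0.8806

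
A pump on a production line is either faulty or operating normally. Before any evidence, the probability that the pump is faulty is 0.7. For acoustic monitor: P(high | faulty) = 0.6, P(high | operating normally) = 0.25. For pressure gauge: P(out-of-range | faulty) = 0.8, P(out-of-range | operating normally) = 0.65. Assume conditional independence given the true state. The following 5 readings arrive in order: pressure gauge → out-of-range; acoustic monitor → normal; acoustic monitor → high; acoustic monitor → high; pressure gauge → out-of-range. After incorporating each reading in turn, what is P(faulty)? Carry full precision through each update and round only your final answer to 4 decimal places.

0.9157

After pressure gauge='out-of-range': P(faulty) = 0.8·0.7000 / (0.8·0.7000 + 0.65·0.3000) ≈ 0.7417
After acoustic monitor='normal': P(faulty) = 0.4·0.7417 / (0.4·0.7417 + 0.75·0.2583) ≈ 0.6050
After acoustic monitor='high': P(faulty) = 0.6·0.6050 / (0.6·0.6050 + 0.25·0.3950) ≈ 0.7861
After acoustic monitor='high': P(faulty) = 0.6·0.7861 / (0.6·0.7861 + 0.25·0.2139) ≈ 0.8982
After pressure gauge='out-of-range': P(faulty) = 0.8·0.8982 / (0.8·0.8982 + 0.65·0.1018) ≈ 0.9157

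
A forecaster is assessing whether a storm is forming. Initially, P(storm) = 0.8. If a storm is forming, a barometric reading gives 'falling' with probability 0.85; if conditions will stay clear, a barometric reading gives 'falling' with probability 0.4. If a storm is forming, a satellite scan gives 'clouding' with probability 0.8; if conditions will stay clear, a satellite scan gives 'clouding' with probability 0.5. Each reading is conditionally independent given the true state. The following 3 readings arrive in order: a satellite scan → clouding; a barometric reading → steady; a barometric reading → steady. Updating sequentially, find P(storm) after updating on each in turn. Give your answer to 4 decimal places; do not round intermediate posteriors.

0.2857

After a satellite scan='clouding': P(storm) = 0.8·0.8000 / (0.8·0.8000 + 0.5·0.2000) ≈ 0.8649
After a barometric reading='steady': P(storm) = 0.15·0.8649 / (0.15·0.8649 + 0.6·0.1351) ≈ 0.6154
After a barometric reading='steady': P(storm) = 0.15·0.6154 / (0.15·0.6154 + 0.6·0.3846) ≈ 0.2857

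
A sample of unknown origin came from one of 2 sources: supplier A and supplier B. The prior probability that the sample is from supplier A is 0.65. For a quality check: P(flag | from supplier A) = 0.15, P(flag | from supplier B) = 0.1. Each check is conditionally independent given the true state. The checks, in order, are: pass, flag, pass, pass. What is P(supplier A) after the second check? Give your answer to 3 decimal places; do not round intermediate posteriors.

0.725

After 'pass': P(supplier A) = 0.85·0.6500 / (0.85·0.6500 + 0.9·0.3500) ≈ 0.6369
After 'flag': P(supplier A) = 0.15·0.6369 / (0.15·0.6369 + 0.1·0.3631) ≈ 0.7246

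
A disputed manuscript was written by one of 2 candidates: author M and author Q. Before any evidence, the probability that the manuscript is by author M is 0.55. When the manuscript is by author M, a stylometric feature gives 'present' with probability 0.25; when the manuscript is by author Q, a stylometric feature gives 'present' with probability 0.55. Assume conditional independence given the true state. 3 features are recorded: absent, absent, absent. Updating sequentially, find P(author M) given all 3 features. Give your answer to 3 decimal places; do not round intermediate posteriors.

0.850

Each posterior becomes the prior for the next update.
After 'absent': P(author M) = 0.75·0.5500 / (0.75·0.5500 + 0.45·0.4500) ≈ 0.6707
After 'absent': P(author M) = 0.75·0.6707 / (0.75·0.6707 + 0.45·0.3293) ≈ 0.7725
After 'absent': P(author M) = 0.75·0.7725 / (0.75·0.7725 + 0.45·0.2275) ≈ 0.8498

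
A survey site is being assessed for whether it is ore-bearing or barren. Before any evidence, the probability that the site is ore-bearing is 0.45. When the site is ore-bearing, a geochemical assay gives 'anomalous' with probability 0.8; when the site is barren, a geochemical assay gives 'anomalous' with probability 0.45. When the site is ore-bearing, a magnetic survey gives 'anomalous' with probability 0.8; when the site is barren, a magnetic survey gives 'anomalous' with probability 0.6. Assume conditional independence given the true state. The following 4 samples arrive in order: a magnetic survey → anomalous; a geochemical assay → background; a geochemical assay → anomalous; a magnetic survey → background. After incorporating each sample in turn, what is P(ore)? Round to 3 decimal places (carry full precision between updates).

0.261

After a magnetic survey='anomalous': P(ore) = 0.8·0.4500 / (0.8·0.4500 + 0.6·0.5500) ≈ 0.5217
After a geochemical assay='background': P(ore) = 0.2·0.5217 / (0.2·0.5217 + 0.55·0.4783) ≈ 0.2840
After a geochemical assay='anomalous': P(ore) = 0.8·0.2840 / (0.8·0.2840 + 0.45·0.7160) ≈ 0.4136
After a magnetic survey='background': P(ore) = 0.2·0.4136 / (0.2·0.4136 + 0.4·0.5864) ≈ 0.2607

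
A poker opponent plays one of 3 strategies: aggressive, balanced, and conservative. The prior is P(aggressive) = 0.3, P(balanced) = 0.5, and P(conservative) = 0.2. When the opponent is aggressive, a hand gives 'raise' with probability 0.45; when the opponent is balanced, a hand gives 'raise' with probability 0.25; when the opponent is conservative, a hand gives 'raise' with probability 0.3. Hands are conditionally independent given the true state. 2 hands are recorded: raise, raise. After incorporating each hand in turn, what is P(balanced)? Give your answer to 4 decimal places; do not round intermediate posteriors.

After 'raise': normaliser = 0.45·0.3000 + 0.25·0.5000 + 0.3·0.2000; P(aggressive) ≈ 0.4219, P(balanced) ≈ 0.3906, P(conservative) ≈ 0.1875
After 'raise': normaliser = 0.45·0.4219 + 0.25·0.3906 + 0.3·0.1875; P(aggressive) ≈ 0.5523, P(balanced) ≈ 0.2841, P(conservative) ≈ 0.1636

0.2841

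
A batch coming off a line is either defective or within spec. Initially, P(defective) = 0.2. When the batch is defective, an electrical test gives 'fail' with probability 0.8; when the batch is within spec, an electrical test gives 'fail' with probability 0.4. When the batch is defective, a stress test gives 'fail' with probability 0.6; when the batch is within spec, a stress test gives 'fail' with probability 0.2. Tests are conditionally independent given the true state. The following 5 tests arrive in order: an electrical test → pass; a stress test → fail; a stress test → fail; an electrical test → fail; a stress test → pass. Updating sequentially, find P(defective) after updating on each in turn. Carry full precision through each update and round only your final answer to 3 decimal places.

After an electrical test='pass': P(defective) = 0.2·0.2000 / (0.2·0.2000 + 0.6·0.8000) ≈ 0.0769
After a stress test='fail': P(defective) = 0.6·0.0769 / (0.6·0.0769 + 0.2·0.9231) ≈ 0.2000
After a stress test='fail': P(defective) = 0.6·0.2000 / (0.6·0.2000 + 0.2·0.8000) ≈ 0.4286
After an electrical test='fail': P(defective) = 0.8·0.4286 / (0.8·0.4286 + 0.4·0.5714) ≈ 0.6000
After a stress test='pass': P(defective) = 0.4·0.6000 / (0.4·0.6000 + 0.8·0.4000) ≈ 0.4286

0.429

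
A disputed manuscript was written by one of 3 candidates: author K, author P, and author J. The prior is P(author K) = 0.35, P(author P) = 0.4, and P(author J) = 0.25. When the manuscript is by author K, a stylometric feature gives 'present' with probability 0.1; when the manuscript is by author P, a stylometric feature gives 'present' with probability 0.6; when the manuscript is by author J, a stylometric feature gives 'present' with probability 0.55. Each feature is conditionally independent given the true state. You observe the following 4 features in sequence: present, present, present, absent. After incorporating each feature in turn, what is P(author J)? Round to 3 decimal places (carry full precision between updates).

After 'present': normaliser = 0.1·0.3500 + 0.6·0.4000 + 0.55·0.2500; P(author K) ≈ 0.0848, P(author P) ≈ 0.5818, P(author J) ≈ 0.3333
After 'present': normaliser = 0.1·0.0848 + 0.6·0.5818 + 0.55·0.3333; P(author K) ≈ 0.0157, P(author P) ≈ 0.6454, P(author J) ≈ 0.3389
After 'present': normaliser = 0.1·0.0157 + 0.6·0.6454 + 0.55·0.3389; P(author K) ≈ 0.0027, P(author P) ≈ 0.6732, P(author J) ≈ 0.3241
After 'absent': normaliser = 0.9·0.0027 + 0.4·0.6732 + 0.45·0.3241; P(author K) ≈ 0.0059, P(author P) ≈ 0.6449, P(author J) ≈ 0.3493

0.349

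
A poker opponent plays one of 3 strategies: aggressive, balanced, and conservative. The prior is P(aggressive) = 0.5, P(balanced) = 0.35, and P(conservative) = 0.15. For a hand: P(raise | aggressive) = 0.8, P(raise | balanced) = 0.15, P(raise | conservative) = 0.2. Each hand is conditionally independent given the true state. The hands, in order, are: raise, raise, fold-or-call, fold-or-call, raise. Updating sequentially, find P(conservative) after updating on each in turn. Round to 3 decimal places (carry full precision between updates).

0.065

After 'raise': normaliser = 0.8·0.5000 + 0.15·0.3500 + 0.2·0.1500; P(aggressive) ≈ 0.8290, P(balanced) ≈ 0.1088, P(conservative) ≈ 0.0622
After 'raise': normaliser = 0.8·0.8290 + 0.15·0.1088 + 0.2·0.0622; P(aggressive) ≈ 0.9584, P(balanced) ≈ 0.0236, P(conservative) ≈ 0.0180
After 'fold-or-call': normaliser = 0.2·0.9584 + 0.85·0.0236 + 0.8·0.0180; P(aggressive) ≈ 0.8478, P(balanced) ≈ 0.0887, P(conservative) ≈ 0.0636
After 'fold-or-call': normaliser = 0.2·0.8478 + 0.85·0.0887 + 0.8·0.0636; P(aggressive) ≈ 0.5732, P(balanced) ≈ 0.2548, P(conservative) ≈ 0.1720
After 'raise': normaliser = 0.8·0.5732 + 0.15·0.2548 + 0.2·0.1720; P(aggressive) ≈ 0.8633, P(balanced) ≈ 0.0720, P(conservative) ≈ 0.0647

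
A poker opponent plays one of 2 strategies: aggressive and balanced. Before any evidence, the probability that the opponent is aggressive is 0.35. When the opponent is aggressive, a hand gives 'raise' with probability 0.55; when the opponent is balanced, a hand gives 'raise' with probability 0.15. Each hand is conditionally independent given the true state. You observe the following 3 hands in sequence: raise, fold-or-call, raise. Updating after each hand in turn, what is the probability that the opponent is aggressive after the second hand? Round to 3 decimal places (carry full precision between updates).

0.511

Each posterior becomes the prior for the next update.
After 'raise': P(aggressive) = 0.55·0.3500 / (0.55·0.3500 + 0.15·0.6500) ≈ 0.6638
After 'fold-or-call': P(aggressive) = 0.45·0.6638 / (0.45·0.6638 + 0.85·0.3362) ≈ 0.5111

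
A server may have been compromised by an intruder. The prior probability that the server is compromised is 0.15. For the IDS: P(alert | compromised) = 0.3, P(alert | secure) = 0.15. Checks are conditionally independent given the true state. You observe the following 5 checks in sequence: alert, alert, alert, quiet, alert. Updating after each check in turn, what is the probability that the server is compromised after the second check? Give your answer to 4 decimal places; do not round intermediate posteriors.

0.4138

Each posterior becomes the prior for the next update.
After 'alert': P(compromised) = 0.3·0.1500 / (0.3·0.1500 + 0.15·0.8500) ≈ 0.2609
After 'alert': P(compromised) = 0.3·0.2609 / (0.3·0.2609 + 0.15·0.7391) ≈ 0.4138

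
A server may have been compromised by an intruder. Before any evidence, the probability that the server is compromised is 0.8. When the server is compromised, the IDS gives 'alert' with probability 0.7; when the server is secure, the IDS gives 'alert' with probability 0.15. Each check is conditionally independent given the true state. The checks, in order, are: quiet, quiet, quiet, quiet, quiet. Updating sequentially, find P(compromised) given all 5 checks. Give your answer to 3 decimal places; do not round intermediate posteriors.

Apply Bayes' rule sequentially, carrying P(compromised) forward.
After 'quiet': P(compromised) = 0.3·0.8000 / (0.3·0.8000 + 0.85·0.2000) ≈ 0.5854
After 'quiet': P(compromised) = 0.3·0.5854 / (0.3·0.5854 + 0.85·0.4146) ≈ 0.3326
After 'quiet': P(compromised) = 0.3·0.3326 / (0.3·0.3326 + 0.85·0.6674) ≈ 0.1496
After 'quiet': P(compromised) = 0.3·0.1496 / (0.3·0.1496 + 0.85·0.8504) ≈ 0.0584
After 'quiet': P(compromised) = 0.3·0.0584 / (0.3·0.0584 + 0.85·0.9416) ≈ 0.0214

0.021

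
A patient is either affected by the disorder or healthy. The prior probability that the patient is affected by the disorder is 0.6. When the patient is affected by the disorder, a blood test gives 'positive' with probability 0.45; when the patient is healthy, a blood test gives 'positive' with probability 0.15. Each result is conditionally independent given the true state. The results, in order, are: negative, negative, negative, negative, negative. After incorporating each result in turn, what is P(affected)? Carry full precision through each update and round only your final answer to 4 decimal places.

After 'negative': P(affected) = 0.55·0.6000 / (0.55·0.6000 + 0.85·0.4000) ≈ 0.4925
After 'negative': P(affected) = 0.55·0.4925 / (0.55·0.4925 + 0.85·0.5075) ≈ 0.3858
After 'negative': P(affected) = 0.55·0.3858 / (0.55·0.3858 + 0.85·0.6142) ≈ 0.2889
After 'negative': P(affected) = 0.55·0.2889 / (0.55·0.2889 + 0.85·0.7111) ≈ 0.2082
After 'negative': P(affected) = 0.55·0.2082 / (0.55·0.2082 + 0.85·0.7918) ≈ 0.1454

0.1454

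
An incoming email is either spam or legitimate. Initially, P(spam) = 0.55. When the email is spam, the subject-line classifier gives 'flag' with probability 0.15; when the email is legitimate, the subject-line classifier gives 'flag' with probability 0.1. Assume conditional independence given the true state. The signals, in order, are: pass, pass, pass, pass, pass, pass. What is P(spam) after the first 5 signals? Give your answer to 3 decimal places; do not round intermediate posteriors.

After 'pass': P(spam) = 0.85·0.5500 / (0.85·0.5500 + 0.9·0.4500) ≈ 0.5358
After 'pass': P(spam) = 0.85·0.5358 / (0.85·0.5358 + 0.9·0.4642) ≈ 0.5216
After 'pass': P(spam) = 0.85·0.5216 / (0.85·0.5216 + 0.9·0.4784) ≈ 0.5073
After 'pass': P(spam) = 0.85·0.5073 / (0.85·0.5073 + 0.9·0.4927) ≈ 0.4930
After 'pass': P(spam) = 0.85·0.4930 / (0.85·0.4930 + 0.9·0.5070) ≈ 0.4787

0.479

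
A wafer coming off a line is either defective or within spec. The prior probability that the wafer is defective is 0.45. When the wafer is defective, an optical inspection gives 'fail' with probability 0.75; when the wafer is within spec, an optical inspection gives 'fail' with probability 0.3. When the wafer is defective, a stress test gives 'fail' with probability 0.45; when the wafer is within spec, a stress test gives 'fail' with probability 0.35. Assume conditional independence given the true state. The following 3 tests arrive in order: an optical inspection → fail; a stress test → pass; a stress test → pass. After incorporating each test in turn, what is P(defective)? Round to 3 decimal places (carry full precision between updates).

0.594

After an optical inspection='fail': P(defective) = 0.75·0.4500 / (0.75·0.4500 + 0.3·0.5500) ≈ 0.6716
After a stress test='pass': P(defective) = 0.55·0.6716 / (0.55·0.6716 + 0.65·0.3284) ≈ 0.6338
After a stress test='pass': P(defective) = 0.55·0.6338 / (0.55·0.6338 + 0.65·0.3662) ≈ 0.5942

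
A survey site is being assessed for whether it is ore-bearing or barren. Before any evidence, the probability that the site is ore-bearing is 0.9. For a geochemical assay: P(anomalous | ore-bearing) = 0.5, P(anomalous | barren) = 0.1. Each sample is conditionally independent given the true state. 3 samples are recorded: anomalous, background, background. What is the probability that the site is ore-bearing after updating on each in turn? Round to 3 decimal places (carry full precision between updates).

0.933

After 'anomalous': P(ore) = 0.5·0.9000 / (0.5·0.9000 + 0.1·0.1000) ≈ 0.9783
After 'background': P(ore) = 0.5·0.9783 / (0.5·0.9783 + 0.9·0.0217) ≈ 0.9615
After 'background': P(ore) = 0.5·0.9615 / (0.5·0.9615 + 0.9·0.0385) ≈ 0.9328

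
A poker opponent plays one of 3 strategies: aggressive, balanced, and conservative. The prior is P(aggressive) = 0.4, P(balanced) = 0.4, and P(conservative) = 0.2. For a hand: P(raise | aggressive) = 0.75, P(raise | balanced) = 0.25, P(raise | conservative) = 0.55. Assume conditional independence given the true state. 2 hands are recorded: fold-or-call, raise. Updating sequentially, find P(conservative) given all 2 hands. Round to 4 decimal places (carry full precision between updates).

0.2481

After 'fold-or-call': normaliser = 0.25·0.4000 + 0.75·0.4000 + 0.45·0.2000; P(aggressive) ≈ 0.2041, P(balanced) ≈ 0.6122, P(conservative) ≈ 0.1837
After 'raise': normaliser = 0.75·0.2041 + 0.25·0.6122 + 0.55·0.1837; P(aggressive) ≈ 0.3759, P(balanced) ≈ 0.3759, P(conservative) ≈ 0.2481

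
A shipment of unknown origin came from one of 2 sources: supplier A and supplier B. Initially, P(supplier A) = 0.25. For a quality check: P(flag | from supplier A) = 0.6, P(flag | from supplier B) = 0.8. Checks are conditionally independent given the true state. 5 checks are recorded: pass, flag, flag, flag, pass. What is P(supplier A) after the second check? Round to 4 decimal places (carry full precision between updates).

0.3333

After 'pass': P(supplier A) = 0.4·0.2500 / (0.4·0.2500 + 0.2·0.7500) ≈ 0.4000
After 'flag': P(supplier A) = 0.6·0.4000 / (0.6·0.4000 + 0.8·0.6000) ≈ 0.3333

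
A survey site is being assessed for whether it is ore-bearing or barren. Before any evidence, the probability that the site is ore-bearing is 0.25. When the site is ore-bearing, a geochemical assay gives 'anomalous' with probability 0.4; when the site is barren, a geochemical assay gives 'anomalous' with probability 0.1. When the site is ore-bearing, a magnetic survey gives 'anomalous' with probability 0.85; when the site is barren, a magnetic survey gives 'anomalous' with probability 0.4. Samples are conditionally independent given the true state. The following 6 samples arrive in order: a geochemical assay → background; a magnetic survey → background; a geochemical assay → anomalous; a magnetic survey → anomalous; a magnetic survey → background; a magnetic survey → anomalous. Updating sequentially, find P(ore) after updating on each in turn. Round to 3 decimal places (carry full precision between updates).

0.201

Apply Bayes' rule sequentially, carrying P(ore) forward.
After a geochemical assay='background': P(ore) = 0.6·0.2500 / (0.6·0.2500 + 0.9·0.7500) ≈ 0.1818
After a magnetic survey='background': P(ore) = 0.15·0.1818 / (0.15·0.1818 + 0.6·0.8182) ≈ 0.0526
After a geochemical assay='anomalous': P(ore) = 0.4·0.0526 / (0.4·0.0526 + 0.1·0.9474) ≈ 0.1818
After a magnetic survey='anomalous': P(ore) = 0.85·0.1818 / (0.85·0.1818 + 0.4·0.8182) ≈ 0.3208
After a magnetic survey='background': P(ore) = 0.15·0.3208 / (0.15·0.3208 + 0.6·0.6792) ≈ 0.1056
After a magnetic survey='anomalous': P(ore) = 0.85·0.1056 / (0.85·0.1056 + 0.4·0.8944) ≈ 0.2006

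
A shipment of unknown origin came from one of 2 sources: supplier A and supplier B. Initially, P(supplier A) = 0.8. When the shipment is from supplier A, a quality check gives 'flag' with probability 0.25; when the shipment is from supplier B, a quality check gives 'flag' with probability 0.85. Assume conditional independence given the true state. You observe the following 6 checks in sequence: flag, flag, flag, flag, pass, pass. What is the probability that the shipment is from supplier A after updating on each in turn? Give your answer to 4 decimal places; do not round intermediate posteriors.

After 'flag': P(supplier A) = 0.25·0.8000 / (0.25·0.8000 + 0.85·0.2000) ≈ 0.5405
After 'flag': P(supplier A) = 0.25·0.5405 / (0.25·0.5405 + 0.85·0.4595) ≈ 0.2571
After 'flag': P(supplier A) = 0.25·0.2571 / (0.25·0.2571 + 0.85·0.7429) ≈ 0.0924
After 'flag': P(supplier A) = 0.25·0.0924 / (0.25·0.0924 + 0.85·0.9076) ≈ 0.0291
After 'pass': P(supplier A) = 0.75·0.0291 / (0.75·0.0291 + 0.15·0.9709) ≈ 0.1302
After 'pass': P(supplier A) = 0.75·0.1302 / (0.75·0.1302 + 0.15·0.8698) ≈ 0.4280

0.4280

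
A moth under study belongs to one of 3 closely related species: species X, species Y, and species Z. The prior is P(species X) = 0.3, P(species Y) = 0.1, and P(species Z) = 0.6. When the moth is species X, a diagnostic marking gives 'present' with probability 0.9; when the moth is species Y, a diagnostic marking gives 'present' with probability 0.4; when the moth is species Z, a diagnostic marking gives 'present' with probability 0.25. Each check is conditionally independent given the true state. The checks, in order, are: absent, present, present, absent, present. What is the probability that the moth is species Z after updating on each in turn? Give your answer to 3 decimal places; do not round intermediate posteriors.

0.540

After 'absent': normaliser = 0.1·0.3000 + 0.6·0.1000 + 0.75·0.6000; P(species X) ≈ 0.0556, P(species Y) ≈ 0.1111, P(species Z) ≈ 0.8333
After 'present': normaliser = 0.9·0.0556 + 0.4·0.1111 + 0.25·0.8333; P(species X) ≈ 0.1651, P(species Y) ≈ 0.1468, P(species Z) ≈ 0.6881
After 'present': normaliser = 0.9·0.1651 + 0.4·0.1468 + 0.25·0.6881; P(species X) ≈ 0.3918, P(species Y) ≈ 0.1548, P(species Z) ≈ 0.4534
After 'absent': normaliser = 0.1·0.3918 + 0.6·0.1548 + 0.75·0.4534; P(species X) ≈ 0.0830, P(species Y) ≈ 0.1967, P(species Z) ≈ 0.7203
After 'present': normaliser = 0.9·0.0830 + 0.4·0.1967 + 0.25·0.7203; P(species X) ≈ 0.2240, P(species Y) ≈ 0.2360, P(species Z) ≈ 0.5401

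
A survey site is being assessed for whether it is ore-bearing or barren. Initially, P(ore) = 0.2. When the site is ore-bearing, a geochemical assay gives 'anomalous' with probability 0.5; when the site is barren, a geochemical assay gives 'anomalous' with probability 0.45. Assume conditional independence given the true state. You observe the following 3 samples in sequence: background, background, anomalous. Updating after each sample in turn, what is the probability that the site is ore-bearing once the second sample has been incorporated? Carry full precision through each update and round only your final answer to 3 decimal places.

0.171

After 'background': P(ore) = 0.5·0.2000 / (0.5·0.2000 + 0.55·0.8000) ≈ 0.1852
After 'background': P(ore) = 0.5·0.1852 / (0.5·0.1852 + 0.55·0.8148) ≈ 0.1712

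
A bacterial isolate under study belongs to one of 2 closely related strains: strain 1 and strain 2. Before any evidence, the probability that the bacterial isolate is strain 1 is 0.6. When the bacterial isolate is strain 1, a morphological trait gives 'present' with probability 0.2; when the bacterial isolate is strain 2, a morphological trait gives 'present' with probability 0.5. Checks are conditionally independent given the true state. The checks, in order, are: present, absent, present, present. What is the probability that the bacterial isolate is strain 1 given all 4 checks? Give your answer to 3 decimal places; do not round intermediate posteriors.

0.133

After 'present': P(strain 1) = 0.2·0.6000 / (0.2·0.6000 + 0.5·0.4000) ≈ 0.3750
After 'absent': P(strain 1) = 0.8·0.3750 / (0.8·0.3750 + 0.5·0.6250) ≈ 0.4898
After 'present': P(strain 1) = 0.2·0.4898 / (0.2·0.4898 + 0.5·0.5102) ≈ 0.2775
After 'present': P(strain 1) = 0.2·0.2775 / (0.2·0.2775 + 0.5·0.7225) ≈ 0.1331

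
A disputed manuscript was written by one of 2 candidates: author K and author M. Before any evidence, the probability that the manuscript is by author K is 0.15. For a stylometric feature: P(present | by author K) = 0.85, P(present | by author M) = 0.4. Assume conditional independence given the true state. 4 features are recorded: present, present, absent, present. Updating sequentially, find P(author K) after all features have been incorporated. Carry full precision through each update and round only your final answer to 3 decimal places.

After 'present': P(author K) = 0.85·0.1500 / (0.85·0.1500 + 0.4·0.8500) ≈ 0.2727
After 'present': P(author K) = 0.85·0.2727 / (0.85·0.2727 + 0.4·0.7273) ≈ 0.4435
After 'absent': P(author K) = 0.15·0.4435 / (0.15·0.4435 + 0.6·0.5565) ≈ 0.1661
After 'present': P(author K) = 0.85·0.1661 / (0.85·0.1661 + 0.4·0.8339) ≈ 0.2974

0.297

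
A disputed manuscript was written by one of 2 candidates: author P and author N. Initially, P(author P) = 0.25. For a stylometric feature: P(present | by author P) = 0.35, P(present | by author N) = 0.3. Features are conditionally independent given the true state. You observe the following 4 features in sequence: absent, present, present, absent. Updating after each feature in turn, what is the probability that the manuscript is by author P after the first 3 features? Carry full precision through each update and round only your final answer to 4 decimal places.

After 'absent': P(author P) = 0.65·0.2500 / (0.65·0.2500 + 0.7·0.7500) ≈ 0.2364
After 'present': P(author P) = 0.35·0.2364 / (0.35·0.2364 + 0.3·0.7636) ≈ 0.2653
After 'present': P(author P) = 0.35·0.2653 / (0.35·0.2653 + 0.3·0.7347) ≈ 0.2964

0.2964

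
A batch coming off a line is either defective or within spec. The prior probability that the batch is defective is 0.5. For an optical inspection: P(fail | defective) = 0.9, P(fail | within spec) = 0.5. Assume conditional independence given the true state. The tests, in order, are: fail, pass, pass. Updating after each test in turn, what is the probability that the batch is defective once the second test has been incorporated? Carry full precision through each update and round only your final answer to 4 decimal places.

After 'fail': P(defective) = 0.9·0.5000 / (0.9·0.5000 + 0.5·0.5000) ≈ 0.6429
After 'pass': P(defective) = 0.1·0.6429 / (0.1·0.6429 + 0.5·0.3571) ≈ 0.2647

0.2647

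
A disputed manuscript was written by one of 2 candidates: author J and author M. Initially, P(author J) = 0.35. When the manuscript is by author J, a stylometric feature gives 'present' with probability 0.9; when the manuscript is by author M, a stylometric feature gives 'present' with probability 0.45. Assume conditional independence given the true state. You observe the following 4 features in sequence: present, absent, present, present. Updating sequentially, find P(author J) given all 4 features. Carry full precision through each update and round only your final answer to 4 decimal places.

0.4392

After 'present': P(author J) = 0.9·0.3500 / (0.9·0.3500 + 0.45·0.6500) ≈ 0.5185
After 'absent': P(author J) = 0.1·0.5185 / (0.1·0.5185 + 0.55·0.4815) ≈ 0.1637
After 'present': P(author J) = 0.9·0.1637 / (0.9·0.1637 + 0.45·0.8363) ≈ 0.2814
After 'present': P(author J) = 0.9·0.2814 / (0.9·0.2814 + 0.45·0.7186) ≈ 0.4392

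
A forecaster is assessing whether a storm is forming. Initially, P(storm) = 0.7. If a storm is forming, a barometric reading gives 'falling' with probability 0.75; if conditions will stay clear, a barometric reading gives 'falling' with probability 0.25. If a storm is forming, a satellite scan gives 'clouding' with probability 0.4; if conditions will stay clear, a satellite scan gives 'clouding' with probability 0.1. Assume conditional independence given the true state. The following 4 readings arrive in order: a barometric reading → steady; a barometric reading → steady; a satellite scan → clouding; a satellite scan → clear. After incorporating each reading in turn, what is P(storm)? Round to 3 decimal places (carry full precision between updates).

0.409

Apply Bayes' rule sequentially, carrying P(storm) forward.
After a barometric reading='steady': P(storm) = 0.25·0.7000 / (0.25·0.7000 + 0.75·0.3000) ≈ 0.4375
After a barometric reading='steady': P(storm) = 0.25·0.4375 / (0.25·0.4375 + 0.75·0.5625) ≈ 0.2059
After a satellite scan='clouding': P(storm) = 0.4·0.2059 / (0.4·0.2059 + 0.1·0.7941) ≈ 0.5091
After a satellite scan='clear': P(storm) = 0.6·0.5091 / (0.6·0.5091 + 0.9·0.4909) ≈ 0.4088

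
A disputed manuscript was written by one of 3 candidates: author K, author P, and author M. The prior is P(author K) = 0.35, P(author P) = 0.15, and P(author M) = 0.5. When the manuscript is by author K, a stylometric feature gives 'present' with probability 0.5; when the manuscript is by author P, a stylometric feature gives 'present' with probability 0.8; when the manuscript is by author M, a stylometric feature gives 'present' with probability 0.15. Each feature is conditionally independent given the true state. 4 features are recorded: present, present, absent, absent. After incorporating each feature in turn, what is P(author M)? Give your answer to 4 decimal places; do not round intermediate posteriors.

0.2402

After 'present': normaliser = 0.5·0.3500 + 0.8·0.1500 + 0.15·0.5000; P(author K) ≈ 0.4730, P(author P) ≈ 0.3243, P(author M) ≈ 0.2027
After 'present': normaliser = 0.5·0.4730 + 0.8·0.3243 + 0.15·0.2027; P(author K) ≈ 0.4493, P(author P) ≈ 0.4929, P(author M) ≈ 0.0578
After 'absent': normaliser = 0.5·0.4493 + 0.2·0.4929 + 0.85·0.0578; P(author K) ≈ 0.6033, P(author P) ≈ 0.2648, P(author M) ≈ 0.1319
After 'absent': normaliser = 0.5·0.6033 + 0.2·0.2648 + 0.85·0.1319; P(author K) ≈ 0.6464, P(author P) ≈ 0.1135, P(author M) ≈ 0.2402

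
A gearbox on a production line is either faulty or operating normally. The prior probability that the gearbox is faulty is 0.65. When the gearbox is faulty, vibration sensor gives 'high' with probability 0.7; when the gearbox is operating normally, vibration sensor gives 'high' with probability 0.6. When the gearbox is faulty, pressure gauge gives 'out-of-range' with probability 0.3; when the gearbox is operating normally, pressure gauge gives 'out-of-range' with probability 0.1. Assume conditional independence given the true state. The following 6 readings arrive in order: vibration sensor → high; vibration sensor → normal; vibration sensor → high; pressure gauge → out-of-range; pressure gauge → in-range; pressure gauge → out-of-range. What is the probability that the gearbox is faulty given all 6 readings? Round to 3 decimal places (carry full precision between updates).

Each posterior becomes the prior for the next update.
After vibration sensor='high': P(faulty) = 0.7·0.6500 / (0.7·0.6500 + 0.6·0.3500) ≈ 0.6842
After vibration sensor='normal': P(faulty) = 0.3·0.6842 / (0.3·0.6842 + 0.4·0.3158) ≈ 0.6190
After vibration sensor='high': P(faulty) = 0.7·0.6190 / (0.7·0.6190 + 0.6·0.3810) ≈ 0.6547
After pressure gauge='out-of-range': P(faulty) = 0.3·0.6547 / (0.3·0.6547 + 0.1·0.3453) ≈ 0.8505
After pressure gauge='in-range': P(faulty) = 0.7·0.8505 / (0.7·0.8505 + 0.9·0.1495) ≈ 0.8156
After pressure gauge='out-of-range': P(faulty) = 0.3·0.8156 / (0.3·0.8156 + 0.1·0.1844) ≈ 0.9299

0.930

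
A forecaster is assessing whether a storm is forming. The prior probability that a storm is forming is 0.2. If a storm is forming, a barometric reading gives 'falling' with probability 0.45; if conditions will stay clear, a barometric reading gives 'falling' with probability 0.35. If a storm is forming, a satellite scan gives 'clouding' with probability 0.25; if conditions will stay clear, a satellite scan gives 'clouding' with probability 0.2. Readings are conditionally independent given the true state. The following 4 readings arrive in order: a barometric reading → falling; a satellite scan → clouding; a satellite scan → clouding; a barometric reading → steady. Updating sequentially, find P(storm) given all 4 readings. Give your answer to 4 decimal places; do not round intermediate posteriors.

0.2982

After a barometric reading='falling': P(storm) = 0.45·0.2000 / (0.45·0.2000 + 0.35·0.8000) ≈ 0.2432
After a satellite scan='clouding': P(storm) = 0.25·0.2432 / (0.25·0.2432 + 0.2·0.7568) ≈ 0.2866
After a satellite scan='clouding': P(storm) = 0.25·0.2866 / (0.25·0.2866 + 0.2·0.7134) ≈ 0.3343
After a barometric reading='steady': P(storm) = 0.55·0.3343 / (0.55·0.3343 + 0.65·0.6657) ≈ 0.2982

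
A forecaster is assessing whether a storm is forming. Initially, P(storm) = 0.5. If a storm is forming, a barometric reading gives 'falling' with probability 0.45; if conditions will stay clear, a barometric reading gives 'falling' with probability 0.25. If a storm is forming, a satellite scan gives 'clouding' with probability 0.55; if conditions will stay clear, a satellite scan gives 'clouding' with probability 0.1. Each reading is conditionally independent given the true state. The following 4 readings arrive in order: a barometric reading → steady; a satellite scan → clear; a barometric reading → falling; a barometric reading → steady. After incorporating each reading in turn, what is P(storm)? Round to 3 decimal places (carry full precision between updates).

After a barometric reading='steady': P(storm) = 0.55·0.5000 / (0.55·0.5000 + 0.75·0.5000) ≈ 0.4231
After a satellite scan='clear': P(storm) = 0.45·0.4231 / (0.45·0.4231 + 0.9·0.5769) ≈ 0.2683
After a barometric reading='falling': P(storm) = 0.45·0.2683 / (0.45·0.2683 + 0.25·0.7317) ≈ 0.3976
After a barometric reading='steady': P(storm) = 0.55·0.3976 / (0.55·0.3976 + 0.75·0.6024) ≈ 0.3261

0.326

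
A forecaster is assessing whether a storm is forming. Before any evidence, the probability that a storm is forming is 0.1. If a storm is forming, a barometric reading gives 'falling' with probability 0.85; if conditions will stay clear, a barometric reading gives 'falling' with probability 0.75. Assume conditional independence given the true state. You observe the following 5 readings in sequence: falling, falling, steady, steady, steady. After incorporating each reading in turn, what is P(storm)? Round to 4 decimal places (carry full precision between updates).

Each posterior becomes the prior for the next update.
After 'falling': P(storm) = 0.85·0.1000 / (0.85·0.1000 + 0.75·0.9000) ≈ 0.1118
After 'falling': P(storm) = 0.85·0.1118 / (0.85·0.1118 + 0.75·0.8882) ≈ 0.1249
After 'steady': P(storm) = 0.15·0.1249 / (0.15·0.1249 + 0.25·0.8751) ≈ 0.0789
After 'steady': P(storm) = 0.15·0.0789 / (0.15·0.0789 + 0.25·0.9211) ≈ 0.0489
After 'steady': P(storm) = 0.15·0.0489 / (0.15·0.0489 + 0.25·0.9511) ≈ 0.0299

0.0299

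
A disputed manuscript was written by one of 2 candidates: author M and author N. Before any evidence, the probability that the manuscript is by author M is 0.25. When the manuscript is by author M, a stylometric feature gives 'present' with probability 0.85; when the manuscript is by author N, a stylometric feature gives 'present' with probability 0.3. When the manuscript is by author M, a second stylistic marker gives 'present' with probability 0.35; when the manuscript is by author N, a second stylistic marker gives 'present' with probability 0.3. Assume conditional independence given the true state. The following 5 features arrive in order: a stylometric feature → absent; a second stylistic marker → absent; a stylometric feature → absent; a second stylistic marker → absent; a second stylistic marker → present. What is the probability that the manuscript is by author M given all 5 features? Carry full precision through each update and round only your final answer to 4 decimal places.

0.0152

After a stylometric feature='absent': P(author M) = 0.15·0.2500 / (0.15·0.2500 + 0.7·0.7500) ≈ 0.0667
After a second stylistic marker='absent': P(author M) = 0.65·0.0667 / (0.65·0.0667 + 0.7·0.9333) ≈ 0.0622
After a stylometric feature='absent': P(author M) = 0.15·0.0622 / (0.15·0.0622 + 0.7·0.9378) ≈ 0.0140
After a second stylistic marker='absent': P(author M) = 0.65·0.0140 / (0.65·0.0140 + 0.7·0.9860) ≈ 0.0130
After a second stylistic marker='present': P(author M) = 0.35·0.0130 / (0.35·0.0130 + 0.3·0.9870) ≈ 0.0152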